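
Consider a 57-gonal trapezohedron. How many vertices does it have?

The n-trapezohedron (dual of the n-antiprism) has V = 2·57 + 2 = 116, E = 4·57 = 228, F = 2·57 = 114.
Check: V − E + F = 116 − 228 + 114 = 2.

116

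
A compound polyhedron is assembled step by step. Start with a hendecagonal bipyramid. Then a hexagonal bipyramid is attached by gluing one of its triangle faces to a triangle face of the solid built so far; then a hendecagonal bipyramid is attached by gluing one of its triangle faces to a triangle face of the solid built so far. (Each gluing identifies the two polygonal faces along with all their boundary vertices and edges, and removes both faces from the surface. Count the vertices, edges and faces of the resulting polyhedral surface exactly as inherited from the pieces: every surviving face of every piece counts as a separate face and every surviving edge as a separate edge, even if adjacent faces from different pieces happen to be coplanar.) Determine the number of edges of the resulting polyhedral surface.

A hendecagonal bipyramid: V=13, E=33, F=22.
Attach a hexagonal bipyramid (V=8, E=18, F=12) along a 3-gon: merge 3 vertices and 3 edges, delete both glued faces → V=18, E=48, F=32.
Attach a hendecagonal bipyramid (V=13, E=33, F=22) along a 3-gon: merge 3 vertices and 3 edges, delete both glued faces → V=28, E=78, F=52.
Check: V − E + F = 28 − 78 + 52 = 2.

78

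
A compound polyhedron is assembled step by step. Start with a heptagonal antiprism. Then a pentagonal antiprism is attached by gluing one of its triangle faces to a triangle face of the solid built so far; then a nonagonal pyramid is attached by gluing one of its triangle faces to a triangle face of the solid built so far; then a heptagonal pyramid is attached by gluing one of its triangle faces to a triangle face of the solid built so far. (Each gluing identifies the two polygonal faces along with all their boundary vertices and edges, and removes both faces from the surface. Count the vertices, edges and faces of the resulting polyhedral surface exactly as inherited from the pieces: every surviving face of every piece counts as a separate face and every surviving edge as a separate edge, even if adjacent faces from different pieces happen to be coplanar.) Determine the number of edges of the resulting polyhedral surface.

71

A heptagonal antiprism: V=14, E=28, F=16.
Attach a pentagonal antiprism (V=10, E=20, F=12) along a 3-gon: merge 3 vertices and 3 edges, delete both glued faces → V=21, E=45, F=26.
Attach a nonagonal pyramid (V=10, E=18, F=10) along a 3-gon: merge 3 vertices and 3 edges, delete both glued faces → V=28, E=60, F=34.
Attach a heptagonal pyramid (V=8, E=14, F=8) along a 3-gon: merge 3 vertices and 3 edges, delete both glued faces → V=33, E=71, F=40.
Check: V − E + F = 33 − 71 + 40 = 2.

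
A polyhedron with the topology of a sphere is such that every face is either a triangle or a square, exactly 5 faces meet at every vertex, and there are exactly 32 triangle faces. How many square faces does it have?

6

Let x be the number of squares; then F = 32 + x.
Edge–face incidences: 2E = 3·32 + 4·x = 96 + 4x.
Every vertex has degree 5, so 5V = 2E.
Euler: V − E + F = 2 ⇒ (2E)/5 − E + (32 + x) = 2.
Multiply by 10: 2·(2E) − 5·(2E) + 10·(32 + x) = 20, i.e. 320 + 10x − 3·(96 + 4x) = 20.
Collecting terms: −2x + 32 = 20, so −2x = −12, so x = 6.
Then 2E = 96 + 4·6 = 120, so E = 60, V = 2E/5 = 24, F = 32 + 6 = 38.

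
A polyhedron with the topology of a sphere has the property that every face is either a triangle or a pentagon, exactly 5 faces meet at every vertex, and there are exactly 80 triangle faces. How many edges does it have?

Let x be the number of pentagons; then F = 80 + x.
Edge–face incidences: 2E = 3·80 + 5·x = 240 + 5x.
Every vertex has degree 5, so 5V = 2E.
Euler: V − E + F = 2 ⇒ (2E)/5 − E + (80 + x) = 2.
Multiply by 10: 2·(2E) − 5·(2E) + 10·(80 + x) = 20, i.e. 800 + 10x − 3·(240 + 5x) = 20.
Collecting terms: −5x + 80 = 20, so −5x = −60, so x = 12.
Then 2E = 240 + 5·12 = 300, so E = 150, V = 2E/5 = 60, F = 80 + 12 = 92.

150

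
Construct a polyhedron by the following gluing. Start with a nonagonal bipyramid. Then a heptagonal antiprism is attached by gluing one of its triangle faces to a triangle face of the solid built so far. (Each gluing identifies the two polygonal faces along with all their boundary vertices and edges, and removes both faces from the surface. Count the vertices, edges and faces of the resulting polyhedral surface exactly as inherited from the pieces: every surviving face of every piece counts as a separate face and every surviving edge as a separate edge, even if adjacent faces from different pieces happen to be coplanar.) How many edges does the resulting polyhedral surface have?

52

A nonagonal bipyramid: V=11, E=27, F=18.
Attach a heptagonal antiprism (V=14, E=28, F=16) along a 3-gon: merge 3 vertices and 3 edges, delete both glued faces → V=22, E=52, F=32.
Check: V − E + F = 22 − 52 + 32 = 2.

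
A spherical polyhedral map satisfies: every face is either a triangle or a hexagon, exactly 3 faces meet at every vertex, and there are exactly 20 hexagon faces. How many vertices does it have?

44

Let x be the number of triangles; then F = 20 + x.
Edge–face incidences: 2E = 6·20 + 3·x = 120 + 3x.
Every vertex has degree 3, so 3V = 2E.
Euler: V − E + F = 2 ⇒ (2E)/3 − E + (20 + x) = 2.
Multiply by 6: 2·(2E) − 3·(2E) + 6·(20 + x) = 12, i.e. 120 + 6x − (120 + 3x) = 12.
Collecting terms: 3x = 12, so x = 4.
Then 2E = 120 + 3·4 = 132, so E = 66, V = 2E/3 = 44, F = 20 + 4 = 24.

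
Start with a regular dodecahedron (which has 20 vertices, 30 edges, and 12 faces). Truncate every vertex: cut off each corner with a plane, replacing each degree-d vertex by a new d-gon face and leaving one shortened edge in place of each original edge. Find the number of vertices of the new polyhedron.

60

Truncation replaces each original edge-end by a new vertex, so V′ = 2E = 60.
Each original edge survives, and each old vertex of degree d contributes d new edges; summing degrees gives Σd = 2E, so E′ = E + 2E = 3E = 90.
Each original face survives and each original vertex becomes one new face: F′ = F + V = 32.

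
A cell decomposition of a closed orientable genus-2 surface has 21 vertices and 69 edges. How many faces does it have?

For a closed orientable surface of genus 2, χ = 2 − 2·2 = -2.
F = -2 − V + E = -2 − 21 + 69 = 46.

46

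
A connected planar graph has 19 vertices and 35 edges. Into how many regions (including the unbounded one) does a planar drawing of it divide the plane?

Euler's formula for a connected plane graph: V − E + F = 2, so F = 2 − 19 + 35 = 18.

18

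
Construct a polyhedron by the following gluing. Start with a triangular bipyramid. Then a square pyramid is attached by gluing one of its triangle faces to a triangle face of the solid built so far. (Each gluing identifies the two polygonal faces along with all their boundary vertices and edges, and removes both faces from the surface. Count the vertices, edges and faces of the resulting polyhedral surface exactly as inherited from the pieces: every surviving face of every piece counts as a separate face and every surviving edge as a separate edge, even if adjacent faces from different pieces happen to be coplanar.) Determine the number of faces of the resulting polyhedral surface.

9

A triangular bipyramid: V=5, E=9, F=6.
Attach a square pyramid (V=5, E=8, F=5) along a 3-gon: merge 3 vertices and 3 edges, delete both glued faces → V=7, E=14, F=9.
Check: V − E + F = 7 − 14 + 9 = 2.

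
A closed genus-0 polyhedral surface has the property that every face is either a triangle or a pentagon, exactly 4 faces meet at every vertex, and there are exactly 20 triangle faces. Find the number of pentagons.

Let x be the number of pentagons; then F = 20 + x.
Edge–face incidences: 2E = 3·20 + 5·x = 60 + 5x.
Every vertex has degree 4, so 4V = 2E.
Euler: V − E + F = 2 ⇒ (2E)/4 − E + (20 + x) = 2.
Multiply by 8: 2·(2E) − 4·(2E) + 8·(20 + x) = 16, i.e. 160 + 8x − 2·(60 + 5x) = 16.
Collecting terms: −2x + 40 = 16, so −2x = −24, so x = 12.
Then 2E = 60 + 5·12 = 120, so E = 60, V = 2E/4 = 30, F = 20 + 12 = 32.

12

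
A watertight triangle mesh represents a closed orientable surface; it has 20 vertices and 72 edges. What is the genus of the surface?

3

Every face is a triangle and each edge borders two faces, so 3F = 2·72, giving F = 48.
χ = V − E + F = 20 − 72 + 48 = -4.
For a closed orientable surface χ = 2 − 2g, so g = (2 − (-4))/2 = 3.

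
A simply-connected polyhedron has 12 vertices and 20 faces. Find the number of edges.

30

Here V − E + F = 2.
E = V + F − (2) = 12 + 20 − (2) = 30.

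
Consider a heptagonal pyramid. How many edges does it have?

14

A pyramid on an n-gon base has one n-gon and n triangles: V = 7 + 1 = 8, E = 2·7 = 14, F = 7 + 1 = 8.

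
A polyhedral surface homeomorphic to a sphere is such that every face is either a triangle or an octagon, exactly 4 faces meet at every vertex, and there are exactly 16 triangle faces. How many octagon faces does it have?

2

Let x be the number of octagons; then F = 16 + x.
Edge–face incidences: 2E = 3·16 + 8·x = 48 + 8x.
Every vertex has degree 4, so 4V = 2E.
Euler: V − E + F = 2 ⇒ (2E)/4 − E + (16 + x) = 2.
Multiply by 8: 2·(2E) − 4·(2E) + 8·(16 + x) = 16, i.e. 128 + 8x − 2·(48 + 8x) = 16.
Collecting terms: −8x + 32 = 16, so −8x = −16, so x = 2.
Then 2E = 48 + 8·2 = 64, so E = 32, V = 2E/4 = 16, F = 16 + 2 = 18.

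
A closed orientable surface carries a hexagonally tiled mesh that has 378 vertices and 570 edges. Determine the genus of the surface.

Every face is a hexagon and each edge borders two faces, so 6F = 2·570, giving F = 190.
χ = V − E + F = 378 − 570 + 190 = -2.
For a closed orientable surface χ = 2 − 2g, so g = (2 − (-2))/2 = 2.

2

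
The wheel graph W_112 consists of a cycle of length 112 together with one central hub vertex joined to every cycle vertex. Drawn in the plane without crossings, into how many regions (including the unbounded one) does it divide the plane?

W_112 has V = 112 + 1 = 113 vertices and E = 2·112 = 224 edges.
By Euler's formula F = 2 − V + E = 2 − 113 + 224 = 113.

113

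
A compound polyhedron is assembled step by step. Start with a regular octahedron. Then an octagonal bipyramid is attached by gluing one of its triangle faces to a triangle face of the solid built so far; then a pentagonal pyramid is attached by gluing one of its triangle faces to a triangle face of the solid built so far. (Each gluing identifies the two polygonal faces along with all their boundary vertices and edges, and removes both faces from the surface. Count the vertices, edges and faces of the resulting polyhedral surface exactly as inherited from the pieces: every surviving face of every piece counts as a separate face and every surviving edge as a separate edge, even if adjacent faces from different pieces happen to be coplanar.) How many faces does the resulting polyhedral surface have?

26

A regular octahedron: V=6, E=12, F=8.
Attach an octagonal bipyramid (V=10, E=24, F=16) along a 3-gon: merge 3 vertices and 3 edges, delete both glued faces → V=13, E=33, F=22.
Attach a pentagonal pyramid (V=6, E=10, F=6) along a 3-gon: merge 3 vertices and 3 edges, delete both glued faces → V=16, E=40, F=26.
Check: V − E + F = 16 − 40 + 26 = 2.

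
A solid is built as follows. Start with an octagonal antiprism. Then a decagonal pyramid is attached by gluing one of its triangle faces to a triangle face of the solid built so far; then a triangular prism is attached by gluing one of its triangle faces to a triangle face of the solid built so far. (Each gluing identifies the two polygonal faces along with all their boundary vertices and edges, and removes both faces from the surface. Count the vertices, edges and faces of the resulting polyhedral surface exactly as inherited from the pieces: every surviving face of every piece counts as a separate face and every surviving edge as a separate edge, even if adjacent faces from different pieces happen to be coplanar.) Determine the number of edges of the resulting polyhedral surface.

An octagonal antiprism: V=16, E=32, F=18.
Attach a decagonal pyramid (V=11, E=20, F=11) along a 3-gon: merge 3 vertices and 3 edges, delete both glued faces → V=24, E=49, F=27.
Attach a triangular prism (V=6, E=9, F=5) along a 3-gon: merge 3 vertices and 3 edges, delete both glued faces → V=27, E=55, F=30.
Check: V − E + F = 27 − 55 + 30 = 2.

55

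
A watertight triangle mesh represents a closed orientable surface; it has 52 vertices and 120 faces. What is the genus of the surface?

5

Every face is a triangle, so 2E = 3·120 = 360, giving E = 180.
χ = V − E + F = 52 − 180 + 120 = -8.
For a closed orientable surface χ = 2 − 2g, so g = (2 − (-8))/2 = 5.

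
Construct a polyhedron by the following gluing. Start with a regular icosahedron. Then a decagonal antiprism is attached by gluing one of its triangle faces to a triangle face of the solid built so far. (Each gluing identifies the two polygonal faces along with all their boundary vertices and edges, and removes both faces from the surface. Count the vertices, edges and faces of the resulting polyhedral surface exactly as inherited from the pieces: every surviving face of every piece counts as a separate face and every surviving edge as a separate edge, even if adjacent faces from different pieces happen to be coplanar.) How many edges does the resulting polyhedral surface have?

A regular icosahedron: V=12, E=30, F=20.
Attach a decagonal antiprism (V=20, E=40, F=22) along a 3-gon: merge 3 vertices and 3 edges, delete both glued faces → V=29, E=67, F=40.
Check: V − E + F = 29 − 67 + 40 = 2.

67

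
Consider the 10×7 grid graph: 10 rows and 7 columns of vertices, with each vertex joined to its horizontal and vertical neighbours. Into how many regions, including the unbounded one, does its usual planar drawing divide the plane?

The grid has V = 10·7 = 70 vertices and E = 10·6 + 7·9 = 123 edges.
F = 2 − V + E = 2 − 70 + 123 = 55.

55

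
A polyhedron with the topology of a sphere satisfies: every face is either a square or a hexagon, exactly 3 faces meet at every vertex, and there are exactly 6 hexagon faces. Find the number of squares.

Let x be the number of squares; then F = 6 + x.
Edge–face incidences: 2E = 6·6 + 4·x = 36 + 4x.
Every vertex has degree 3, so 3V = 2E.
Euler: V − E + F = 2 ⇒ (2E)/3 − E + (6 + x) = 2.
Multiply by 6: 2·(2E) − 3·(2E) + 6·(6 + x) = 12, i.e. 36 + 6x − (36 + 4x) = 12.
Collecting terms: 2x = 12, so x = 6.
Then 2E = 36 + 4·6 = 60, so E = 30, V = 2E/3 = 20, F = 6 + 6 = 12.

6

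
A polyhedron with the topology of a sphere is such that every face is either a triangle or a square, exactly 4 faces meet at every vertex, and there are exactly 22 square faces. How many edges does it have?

56

Let x be the number of triangles; then F = 22 + x.
Edge–face incidences: 2E = 4·22 + 3·x = 88 + 3x.
Every vertex has degree 4, so 4V = 2E.
Euler: V − E + F = 2 ⇒ (2E)/4 − E + (22 + x) = 2.
Multiply by 8: 2·(2E) − 4·(2E) + 8·(22 + x) = 16, i.e. 176 + 8x − 2·(88 + 3x) = 16.
Collecting terms: 2x = 16, so x = 8.
Then 2E = 88 + 3·8 = 112, so E = 56, V = 2E/4 = 28, F = 22 + 8 = 30.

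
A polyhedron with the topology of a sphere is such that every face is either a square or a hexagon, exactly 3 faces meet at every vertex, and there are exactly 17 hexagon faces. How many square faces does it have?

6

Let x be the number of squares; then F = 17 + x.
Edge–face incidences: 2E = 6·17 + 4·x = 102 + 4x.
Every vertex has degree 3, so 3V = 2E.
Euler: V − E + F = 2 ⇒ (2E)/3 − E + (17 + x) = 2.
Multiply by 6: 2·(2E) − 3·(2E) + 6·(17 + x) = 12, i.e. 102 + 6x − (102 + 4x) = 12.
Collecting terms: 2x = 12, so x = 6.
Then 2E = 102 + 4·6 = 126, so E = 63, V = 2E/3 = 42, F = 17 + 6 = 23.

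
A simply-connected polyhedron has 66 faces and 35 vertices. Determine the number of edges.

99

Here V − E + F = 2.
E = V + F − (2) = 35 + 66 − (2) = 99.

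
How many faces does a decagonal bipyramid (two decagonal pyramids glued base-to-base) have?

A bipyramid over an n-gon has 2n triangular faces and n + 2 vertices: V = 10 + 2 = 12, E = 3·10 = 30, F = 2·10 = 20.

20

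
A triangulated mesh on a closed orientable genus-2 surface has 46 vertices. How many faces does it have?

χ = 2 − 2·2 = -2, and every face is a triangle so 3F = 2E.
V − E + F = -2 with E = 3F/2 gives 46 − (3/2 − 1)·F = -2, so F = 96 and E = 144.

96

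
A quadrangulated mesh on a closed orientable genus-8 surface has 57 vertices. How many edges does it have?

142

χ = 2 − 2·8 = -14, and every face is a square so 4F = 2E.
V − E + F = -14 with E = 4F/2 gives 57 − (4/2 − 1)·F = -14, so F = 71 and E = 142.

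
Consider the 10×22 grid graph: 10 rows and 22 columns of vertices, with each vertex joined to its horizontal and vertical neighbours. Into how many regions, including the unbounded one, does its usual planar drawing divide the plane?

The grid has V = 10·22 = 220 vertices and E = 10·21 + 22·9 = 408 edges.
F = 2 − V + E = 2 − 220 + 408 = 190.

190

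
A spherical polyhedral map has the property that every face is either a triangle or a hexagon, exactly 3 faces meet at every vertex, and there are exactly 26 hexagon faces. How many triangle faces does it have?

4

Let x be the number of triangles; then F = 26 + x.
Edge–face incidences: 2E = 6·26 + 3·x = 156 + 3x.
Every vertex has degree 3, so 3V = 2E.
Euler: V − E + F = 2 ⇒ (2E)/3 − E + (26 + x) = 2.
Multiply by 6: 2·(2E) − 3·(2E) + 6·(26 + x) = 12, i.e. 156 + 6x − (156 + 3x) = 12.
Collecting terms: 3x = 12, so x = 4.
Then 2E = 156 + 3·4 = 168, so E = 84, V = 2E/3 = 56, F = 26 + 4 = 30.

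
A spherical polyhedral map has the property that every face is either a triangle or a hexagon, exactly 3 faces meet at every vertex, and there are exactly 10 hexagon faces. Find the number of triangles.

4

Let x be the number of triangles; then F = 10 + x.
Edge–face incidences: 2E = 6·10 + 3·x = 60 + 3x.
Every vertex has degree 3, so 3V = 2E.
Euler: V − E + F = 2 ⇒ (2E)/3 − E + (10 + x) = 2.
Multiply by 6: 2·(2E) − 3·(2E) + 6·(10 + x) = 12, i.e. 60 + 6x − (60 + 3x) = 12.
Collecting terms: 3x = 12, so x = 4.
Then 2E = 60 + 3·4 = 72, so E = 36, V = 2E/3 = 24, F = 10 + 4 = 14.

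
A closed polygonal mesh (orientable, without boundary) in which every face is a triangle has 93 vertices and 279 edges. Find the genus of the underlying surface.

Every face is a triangle and each edge borders two faces, so 3F = 2·279, giving F = 186.
χ = V − E + F = 93 − 279 + 186 = 0.
For a closed orientable surface χ = 2 − 2g, so g = (2 − (0))/2 = 1.

1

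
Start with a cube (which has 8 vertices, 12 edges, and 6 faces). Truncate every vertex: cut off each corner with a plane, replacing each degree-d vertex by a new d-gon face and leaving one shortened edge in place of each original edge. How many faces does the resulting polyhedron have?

14

Truncation replaces each original edge-end by a new vertex, so V′ = 2E = 24.
Each original edge survives, and each old vertex of degree d contributes d new edges; summing degrees gives Σd = 2E, so E′ = E + 2E = 3E = 36.
Each original face survives and each original vertex becomes one new face: F′ = F + V = 14.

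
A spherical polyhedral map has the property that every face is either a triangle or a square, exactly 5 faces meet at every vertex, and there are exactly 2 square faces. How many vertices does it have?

Let x be the number of triangles; then F = 2 + x.
Edge–face incidences: 2E = 4·2 + 3·x = 8 + 3x.
Every vertex has degree 5, so 5V = 2E.
Euler: V − E + F = 2 ⇒ (2E)/5 − E + (2 + x) = 2.
Multiply by 10: 2·(2E) − 5·(2E) + 10·(2 + x) = 20, i.e. 20 + 10x − 3·(8 + 3x) = 20.
Collecting terms: x − 4 = 20, so x = 24.
Then 2E = 8 + 3·24 = 80, so E = 40, V = 2E/5 = 16, F = 2 + 24 = 26.

16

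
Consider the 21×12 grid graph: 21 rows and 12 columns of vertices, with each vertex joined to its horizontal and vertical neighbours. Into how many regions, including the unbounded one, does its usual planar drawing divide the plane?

221

The grid has V = 21·12 = 252 vertices and E = 21·11 + 12·20 = 471 edges.
F = 2 − V + E = 2 − 252 + 471 = 221.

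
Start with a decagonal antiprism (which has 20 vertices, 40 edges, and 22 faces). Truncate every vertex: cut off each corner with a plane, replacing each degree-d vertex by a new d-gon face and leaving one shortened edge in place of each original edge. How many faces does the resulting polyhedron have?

42

Truncation replaces each original edge-end by a new vertex, so V′ = 2E = 80.
Each original edge survives, and each old vertex of degree d contributes d new edges; summing degrees gives Σd = 2E, so E′ = E + 2E = 3E = 120.
Each original face survives and each original vertex becomes one new face: F′ = F + V = 42.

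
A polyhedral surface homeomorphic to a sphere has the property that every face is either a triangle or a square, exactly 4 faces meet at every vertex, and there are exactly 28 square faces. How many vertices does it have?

34

Let x be the number of triangles; then F = 28 + x.
Edge–face incidences: 2E = 4·28 + 3·x = 112 + 3x.
Every vertex has degree 4, so 4V = 2E.
Euler: V − E + F = 2 ⇒ (2E)/4 − E + (28 + x) = 2.
Multiply by 8: 2·(2E) − 4·(2E) + 8·(28 + x) = 16, i.e. 224 + 8x − 2·(112 + 3x) = 16.
Collecting terms: 2x = 16, so x = 8.
Then 2E = 112 + 3·8 = 136, so E = 68, V = 2E/4 = 34, F = 28 + 8 = 36.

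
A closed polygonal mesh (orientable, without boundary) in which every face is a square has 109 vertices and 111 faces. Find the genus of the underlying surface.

Every face is a square, so 2E = 4·111 = 444, giving E = 222.
χ = V − E + F = 109 − 222 + 111 = -2.
For a closed orientable surface χ = 2 − 2g, so g = (2 − (-2))/2 = 2.

2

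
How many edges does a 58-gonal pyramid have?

116

A pyramid on an n-gon base has one n-gon and n triangles: V = 58 + 1 = 59, E = 2·58 = 116, F = 58 + 1 = 59.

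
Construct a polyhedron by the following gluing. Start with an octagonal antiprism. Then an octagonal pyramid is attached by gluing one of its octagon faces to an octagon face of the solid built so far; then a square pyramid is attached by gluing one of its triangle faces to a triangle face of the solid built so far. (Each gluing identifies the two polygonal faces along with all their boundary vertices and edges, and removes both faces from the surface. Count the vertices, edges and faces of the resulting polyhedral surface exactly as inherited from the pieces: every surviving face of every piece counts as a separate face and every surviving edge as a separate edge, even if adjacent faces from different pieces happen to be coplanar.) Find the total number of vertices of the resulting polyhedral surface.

19

An octagonal antiprism: V=16, E=32, F=18.
Attach an octagonal pyramid (V=9, E=16, F=9) along an 8-gon: merge 8 vertices and 8 edges, delete both glued faces → V=17, E=40, F=25.
Attach a square pyramid (V=5, E=8, F=5) along a 3-gon: merge 3 vertices and 3 edges, delete both glued faces → V=19, E=45, F=28.
Check: V − E + F = 19 − 45 + 28 = 2.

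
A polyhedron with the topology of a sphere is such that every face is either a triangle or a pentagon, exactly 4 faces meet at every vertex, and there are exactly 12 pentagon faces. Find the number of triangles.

20

Let x be the number of triangles; then F = 12 + x.
Edge–face incidences: 2E = 5·12 + 3·x = 60 + 3x.
Every vertex has degree 4, so 4V = 2E.
Euler: V − E + F = 2 ⇒ (2E)/4 − E + (12 + x) = 2.
Multiply by 8: 2·(2E) − 4·(2E) + 8·(12 + x) = 16, i.e. 96 + 8x − 2·(60 + 3x) = 16.
Collecting terms: 2x − 24 = 16, so 2x = 40, so x = 20.
Then 2E = 60 + 3·20 = 120, so E = 60, V = 2E/4 = 30, F = 12 + 20 = 32.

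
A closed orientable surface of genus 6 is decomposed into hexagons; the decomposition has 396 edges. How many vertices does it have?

χ = 2 − 2·6 = -10, and every face is a hexagon so 6F = 2E.
F = 2E/6 = 132. Then V = -10 + E − F = -10 + 396 − 132 = 254.

254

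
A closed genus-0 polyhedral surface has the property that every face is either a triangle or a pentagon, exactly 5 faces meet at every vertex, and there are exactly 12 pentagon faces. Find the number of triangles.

80

Let x be the number of triangles; then F = 12 + x.
Edge–face incidences: 2E = 5·12 + 3·x = 60 + 3x.
Every vertex has degree 5, so 5V = 2E.
Euler: V − E + F = 2 ⇒ (2E)/5 − E + (12 + x) = 2.
Multiply by 10: 2·(2E) − 5·(2E) + 10·(12 + x) = 20, i.e. 120 + 10x − 3·(60 + 3x) = 20.
Collecting terms: x − 60 = 20, so x = 80.
Then 2E = 60 + 3·80 = 300, so E = 150, V = 2E/5 = 60, F = 12 + 80 = 92.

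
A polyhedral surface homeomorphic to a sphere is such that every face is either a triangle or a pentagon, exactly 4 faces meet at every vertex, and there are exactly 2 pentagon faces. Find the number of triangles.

10

Let x be the number of triangles; then F = 2 + x.
Edge–face incidences: 2E = 5·2 + 3·x = 10 + 3x.
Every vertex has degree 4, so 4V = 2E.
Euler: V − E + F = 2 ⇒ (2E)/4 − E + (2 + x) = 2.
Multiply by 8: 2·(2E) − 4·(2E) + 8·(2 + x) = 16, i.e. 16 + 8x − 2·(10 + 3x) = 16.
Collecting terms: 2x − 4 = 16, so 2x = 20, so x = 10.
Then 2E = 10 + 3·10 = 40, so E = 20, V = 2E/4 = 10, F = 2 + 10 = 12.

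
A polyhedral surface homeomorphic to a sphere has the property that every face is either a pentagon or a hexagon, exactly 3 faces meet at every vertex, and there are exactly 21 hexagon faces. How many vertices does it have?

62

Let x be the number of pentagons; then F = 21 + x.
Edge–face incidences: 2E = 6·21 + 5·x = 126 + 5x.
Every vertex has degree 3, so 3V = 2E.
Euler: V − E + F = 2 ⇒ (2E)/3 − E + (21 + x) = 2.
Multiply by 6: 2·(2E) − 3·(2E) + 6·(21 + x) = 12, i.e. 126 + 6x − (126 + 5x) = 12.
Collecting terms: x = 12.
Then 2E = 126 + 5·12 = 186, so E = 93, V = 2E/3 = 62, F = 21 + 12 = 33.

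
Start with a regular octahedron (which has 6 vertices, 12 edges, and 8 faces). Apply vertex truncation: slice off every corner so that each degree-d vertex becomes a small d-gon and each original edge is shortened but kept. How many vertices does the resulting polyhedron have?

Truncation replaces each original edge-end by a new vertex, so V′ = 2E = 24.
Each original edge survives, and each old vertex of degree d contributes d new edges; summing degrees gives Σd = 2E, so E′ = E + 2E = 3E = 36.
Each original face survives and each original vertex becomes one new face: F′ = F + V = 14.

24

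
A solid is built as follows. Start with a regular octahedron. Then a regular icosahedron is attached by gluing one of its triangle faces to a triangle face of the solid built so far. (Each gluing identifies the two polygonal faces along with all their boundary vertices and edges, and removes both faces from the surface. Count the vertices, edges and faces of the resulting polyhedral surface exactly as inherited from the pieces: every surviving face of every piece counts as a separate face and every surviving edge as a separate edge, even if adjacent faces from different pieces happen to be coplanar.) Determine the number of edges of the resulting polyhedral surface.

39

A regular octahedron: V=6, E=12, F=8.
Attach a regular icosahedron (V=12, E=30, F=20) along a 3-gon: merge 3 vertices and 3 edges, delete both glued faces → V=15, E=39, F=26.
Check: V − E + F = 15 − 39 + 26 = 2.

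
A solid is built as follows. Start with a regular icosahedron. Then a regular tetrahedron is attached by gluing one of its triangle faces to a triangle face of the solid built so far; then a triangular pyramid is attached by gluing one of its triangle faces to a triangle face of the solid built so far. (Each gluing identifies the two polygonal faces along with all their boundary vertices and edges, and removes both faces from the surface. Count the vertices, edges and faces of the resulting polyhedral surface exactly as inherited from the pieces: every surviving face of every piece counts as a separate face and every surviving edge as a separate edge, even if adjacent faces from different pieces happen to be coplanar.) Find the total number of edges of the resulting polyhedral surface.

A regular icosahedron: V=12, E=30, F=20.
Attach a regular tetrahedron (V=4, E=6, F=4) along a 3-gon: merge 3 vertices and 3 edges, delete both glued faces → V=13, E=33, F=22.
Attach a triangular pyramid (V=4, E=6, F=4) along a 3-gon: merge 3 vertices and 3 edges, delete both glued faces → V=14, E=36, F=24.
Check: V − E + F = 14 − 36 + 24 = 2.

36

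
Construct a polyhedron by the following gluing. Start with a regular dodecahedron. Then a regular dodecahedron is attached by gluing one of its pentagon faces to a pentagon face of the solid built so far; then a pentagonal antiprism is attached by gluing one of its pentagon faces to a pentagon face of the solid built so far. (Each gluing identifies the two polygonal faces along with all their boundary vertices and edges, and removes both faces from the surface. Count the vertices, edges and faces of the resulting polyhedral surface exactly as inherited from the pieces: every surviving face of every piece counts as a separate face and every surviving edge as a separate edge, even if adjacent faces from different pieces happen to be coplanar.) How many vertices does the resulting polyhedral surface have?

A regular dodecahedron: V=20, E=30, F=12.
Attach a regular dodecahedron (V=20, E=30, F=12) along a 5-gon: merge 5 vertices and 5 edges, delete both glued faces → V=35, E=55, F=22.
Attach a pentagonal antiprism (V=10, E=20, F=12) along a 5-gon: merge 5 vertices and 5 edges, delete both glued faces → V=40, E=70, F=32.
Check: V − E + F = 40 − 70 + 32 = 2.

40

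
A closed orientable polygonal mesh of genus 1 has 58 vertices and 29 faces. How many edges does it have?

For a closed orientable surface of genus 1, χ = 2 − 2·1 = 0.
E = V + F − (0) = 58 + 29 − (0) = 87.

87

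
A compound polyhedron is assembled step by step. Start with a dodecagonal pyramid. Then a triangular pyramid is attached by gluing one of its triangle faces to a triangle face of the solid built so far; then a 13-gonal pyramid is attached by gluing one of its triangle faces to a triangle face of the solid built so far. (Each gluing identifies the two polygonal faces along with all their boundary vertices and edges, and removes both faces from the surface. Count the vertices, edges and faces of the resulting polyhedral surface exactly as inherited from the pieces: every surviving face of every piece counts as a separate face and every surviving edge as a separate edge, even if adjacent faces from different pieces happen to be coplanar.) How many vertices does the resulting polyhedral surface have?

A dodecagonal pyramid: V=13, E=24, F=13.
Attach a triangular pyramid (V=4, E=6, F=4) along a 3-gon: merge 3 vertices and 3 edges, delete both glued faces → V=14, E=27, F=15.
Attach a 13-gonal pyramid (V=14, E=26, F=14) along a 3-gon: merge 3 vertices and 3 edges, delete both glued faces → V=25, E=50, F=27.
Check: V − E + F = 25 − 50 + 27 = 2.

25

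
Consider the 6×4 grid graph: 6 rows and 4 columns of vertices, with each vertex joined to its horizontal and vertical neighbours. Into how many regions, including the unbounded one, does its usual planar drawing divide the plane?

The grid has V = 6·4 = 24 vertices and E = 6·3 + 4·5 = 38 edges.
F = 2 − V + E = 2 − 24 + 38 = 16.

16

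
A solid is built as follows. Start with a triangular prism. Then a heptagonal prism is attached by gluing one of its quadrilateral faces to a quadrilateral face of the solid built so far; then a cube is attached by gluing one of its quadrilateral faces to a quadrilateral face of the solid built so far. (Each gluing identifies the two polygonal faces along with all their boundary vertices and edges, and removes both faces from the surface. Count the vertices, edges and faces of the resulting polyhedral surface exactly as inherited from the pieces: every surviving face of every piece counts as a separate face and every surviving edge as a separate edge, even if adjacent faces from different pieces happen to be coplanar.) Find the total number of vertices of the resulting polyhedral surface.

20

A triangular prism: V=6, E=9, F=5.
Attach a heptagonal prism (V=14, E=21, F=9) along a 4-gon: merge 4 vertices and 4 edges, delete both glued faces → V=16, E=26, F=12.
Attach a cube (V=8, E=12, F=6) along a 4-gon: merge 4 vertices and 4 edges, delete both glued faces → V=20, E=34, F=16.
Check: V − E + F = 20 − 34 + 16 = 2.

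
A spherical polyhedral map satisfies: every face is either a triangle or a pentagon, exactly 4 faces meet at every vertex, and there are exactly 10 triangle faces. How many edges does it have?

Let x be the number of pentagons; then F = 10 + x.
Edge–face incidences: 2E = 3·10 + 5·x = 30 + 5x.
Every vertex has degree 4, so 4V = 2E.
Euler: V − E + F = 2 ⇒ (2E)/4 − E + (10 + x) = 2.
Multiply by 8: 2·(2E) − 4·(2E) + 8·(10 + x) = 16, i.e. 80 + 8x − 2·(30 + 5x) = 16.
Collecting terms: −2x + 20 = 16, so −2x = −4, so x = 2.
Then 2E = 30 + 5·2 = 40, so E = 20, V = 2E/4 = 10, F = 10 + 2 = 12.

20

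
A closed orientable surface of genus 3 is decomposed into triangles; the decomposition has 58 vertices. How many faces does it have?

χ = 2 − 2·3 = -4, and every face is a triangle so 3F = 2E.
V − E + F = -4 with E = 3F/2 gives 58 − (3/2 − 1)·F = -4, so F = 124 and E = 186.

124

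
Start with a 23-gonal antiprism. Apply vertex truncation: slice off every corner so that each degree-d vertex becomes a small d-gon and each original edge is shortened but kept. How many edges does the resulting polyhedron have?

The base solid has V = 46, E = 92, F = 48.
Truncation replaces each original edge-end by a new vertex, so V′ = 2E = 184.
Each original edge survives, and each old vertex of degree d contributes d new edges; summing degrees gives Σd = 2E, so E′ = E + 2E = 3E = 276.
Each original face survives and each original vertex becomes one new face: F′ = F + V = 94.

276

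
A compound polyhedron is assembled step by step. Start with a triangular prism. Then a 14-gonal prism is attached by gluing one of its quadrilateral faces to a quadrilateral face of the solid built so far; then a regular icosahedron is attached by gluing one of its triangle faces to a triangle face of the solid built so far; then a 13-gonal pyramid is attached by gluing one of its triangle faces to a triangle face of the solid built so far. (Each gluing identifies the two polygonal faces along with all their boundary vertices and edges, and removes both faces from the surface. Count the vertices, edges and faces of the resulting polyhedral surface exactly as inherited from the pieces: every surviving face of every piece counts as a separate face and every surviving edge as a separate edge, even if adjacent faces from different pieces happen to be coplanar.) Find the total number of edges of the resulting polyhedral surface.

97

A triangular prism: V=6, E=9, F=5.
Attach a 14-gonal prism (V=28, E=42, F=16) along a 4-gon: merge 4 vertices and 4 edges, delete both glued faces → V=30, E=47, F=19.
Attach a regular icosahedron (V=12, E=30, F=20) along a 3-gon: merge 3 vertices and 3 edges, delete both glued faces → V=39, E=74, F=37.
Attach a 13-gonal pyramid (V=14, E=26, F=14) along a 3-gon: merge 3 vertices and 3 edges, delete both glued faces → V=50, E=97, F=49.
Check: V − E + F = 50 − 97 + 49 = 2.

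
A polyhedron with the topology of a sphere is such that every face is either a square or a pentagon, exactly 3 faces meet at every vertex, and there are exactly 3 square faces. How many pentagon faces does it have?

6

Let x be the number of pentagons; then F = 3 + x.
Edge–face incidences: 2E = 4·3 + 5·x = 12 + 5x.
Every vertex has degree 3, so 3V = 2E.
Euler: V − E + F = 2 ⇒ (2E)/3 − E + (3 + x) = 2.
Multiply by 6: 2·(2E) − 3·(2E) + 6·(3 + x) = 12, i.e. 18 + 6x − (12 + 5x) = 12.
Collecting terms: x + 6 = 12, so x = 6.
Then 2E = 12 + 5·6 = 42, so E = 21, V = 2E/3 = 14, F = 3 + 6 = 9.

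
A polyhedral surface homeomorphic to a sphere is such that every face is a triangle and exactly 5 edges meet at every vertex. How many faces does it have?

20

Each face has 3 edges and each edge borders two faces, so 2E = 3F.
Each vertex has degree 5, so 5V = 2E and hence V = 3F/5.
Euler: V − E + F = 2 ⇒ (3F/5) − (3F/2) + F = 2.
Multiply by 10: (6 − 15 + 10)F = 20, i.e. 1F = 20.
So F = 20, E = 3·20/2 = 30, V = 3·20/5 = 12.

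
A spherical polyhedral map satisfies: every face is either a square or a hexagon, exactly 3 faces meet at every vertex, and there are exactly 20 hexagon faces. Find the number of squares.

6

Let x be the number of squares; then F = 20 + x.
Edge–face incidences: 2E = 6·20 + 4·x = 120 + 4x.
Every vertex has degree 3, so 3V = 2E.
Euler: V − E + F = 2 ⇒ (2E)/3 − E + (20 + x) = 2.
Multiply by 6: 2·(2E) − 3·(2E) + 6·(20 + x) = 12, i.e. 120 + 6x − (120 + 4x) = 12.
Collecting terms: 2x = 12, so x = 6.
Then 2E = 120 + 4·6 = 144, so E = 72, V = 2E/3 = 48, F = 20 + 6 = 26.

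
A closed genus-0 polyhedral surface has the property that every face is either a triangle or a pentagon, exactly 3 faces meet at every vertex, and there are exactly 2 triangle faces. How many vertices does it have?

Let x be the number of pentagons; then F = 2 + x.
Edge–face incidences: 2E = 3·2 + 5·x = 6 + 5x.
Every vertex has degree 3, so 3V = 2E.
Euler: V − E + F = 2 ⇒ (2E)/3 − E + (2 + x) = 2.
Multiply by 6: 2·(2E) − 3·(2E) + 6·(2 + x) = 12, i.e. 12 + 6x − (6 + 5x) = 12.
Collecting terms: x + 6 = 12, so x = 6.
Then 2E = 6 + 5·6 = 36, so E = 18, V = 2E/3 = 12, F = 2 + 6 = 8.

12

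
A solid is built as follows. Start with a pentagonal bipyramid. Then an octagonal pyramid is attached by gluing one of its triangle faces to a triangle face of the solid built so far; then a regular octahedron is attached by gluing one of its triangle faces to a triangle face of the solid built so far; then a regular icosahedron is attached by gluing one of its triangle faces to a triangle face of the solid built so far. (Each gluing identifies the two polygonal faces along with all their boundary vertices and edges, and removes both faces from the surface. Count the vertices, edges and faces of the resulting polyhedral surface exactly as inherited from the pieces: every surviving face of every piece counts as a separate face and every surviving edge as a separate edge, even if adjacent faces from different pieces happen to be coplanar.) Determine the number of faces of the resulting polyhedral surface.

A pentagonal bipyramid: V=7, E=15, F=10.
Attach an octagonal pyramid (V=9, E=16, F=9) along a 3-gon: merge 3 vertices and 3 edges, delete both glued faces → V=13, E=28, F=17.
Attach a regular octahedron (V=6, E=12, F=8) along a 3-gon: merge 3 vertices and 3 edges, delete both glued faces → V=16, E=37, F=23.
Attach a regular icosahedron (V=12, E=30, F=20) along a 3-gon: merge 3 vertices and 3 edges, delete both glued faces → V=25, E=64, F=41.
Check: V − E + F = 25 − 64 + 41 = 2.

41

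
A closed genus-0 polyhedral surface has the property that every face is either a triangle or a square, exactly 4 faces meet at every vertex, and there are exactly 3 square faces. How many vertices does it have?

9

Let x be the number of triangles; then F = 3 + x.
Edge–face incidences: 2E = 4·3 + 3·x = 12 + 3x.
Every vertex has degree 4, so 4V = 2E.
Euler: V − E + F = 2 ⇒ (2E)/4 − E + (3 + x) = 2.
Multiply by 8: 2·(2E) − 4·(2E) + 8·(3 + x) = 16, i.e. 24 + 8x − 2·(12 + 3x) = 16.
Collecting terms: 2x = 16, so x = 8.
Then 2E = 12 + 3·8 = 36, so E = 18, V = 2E/4 = 9, F = 3 + 8 = 11.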